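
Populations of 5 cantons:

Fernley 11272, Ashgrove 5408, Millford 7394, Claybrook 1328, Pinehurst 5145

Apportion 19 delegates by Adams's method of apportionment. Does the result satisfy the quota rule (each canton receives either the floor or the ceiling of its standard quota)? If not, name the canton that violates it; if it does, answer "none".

Standard quotas: Fernley 7.011, Ashgrove 3.364, Millford 4.599, Claybrook 0.826, Pinehurst 3.200.
Adams allocation: Fernley 7, Ashgrove 3, Millford 5, Claybrook 1, Pinehurst 3.
Every allocation lies between the lower and upper quota.

none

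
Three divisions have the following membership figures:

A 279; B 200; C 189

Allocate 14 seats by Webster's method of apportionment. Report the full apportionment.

A 6, B 4, C 4

Standard divisor 668/14 ≈ 47.714; standard quotas: A 5.847, B 4.192, C 3.961.
Rounding to the nearest integer gives A 6, B 4, C 4 — total 14, matching the house size, so no adjustment is needed.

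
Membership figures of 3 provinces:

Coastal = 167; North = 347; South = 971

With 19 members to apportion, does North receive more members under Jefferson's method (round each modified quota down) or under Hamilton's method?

Jefferson: Coastal 2, North 4, South 13.
Hamilton: Coastal 2, North 5, South 12.
North gets 4 under Jefferson and 5 under Hamilton.

Hamilton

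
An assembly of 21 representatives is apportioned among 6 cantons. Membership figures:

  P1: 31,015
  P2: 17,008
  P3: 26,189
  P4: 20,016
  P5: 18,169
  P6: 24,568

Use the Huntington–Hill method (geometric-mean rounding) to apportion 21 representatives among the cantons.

With divisor 6939: modified quotas P1 4.470, P2 2.451, P3 3.774, P4 2.885, P5 2.618, P6 3.541.
Geometric-mean thresholds: P1 √(4·5)=4.472, P2 √(2·3)=2.449, P3 √(3·4)=3.464, P4 √(2·3)=2.449, P5 √(2·3)=2.449, P6 √(3·4)=3.464.
Each quota rounded against its threshold gives P1 4, P2 3, P3 4, P4 3, P5 3, P6 4 (total 21).

P1=4, P2=3, P3=4, P4=3, P5=3, P6=4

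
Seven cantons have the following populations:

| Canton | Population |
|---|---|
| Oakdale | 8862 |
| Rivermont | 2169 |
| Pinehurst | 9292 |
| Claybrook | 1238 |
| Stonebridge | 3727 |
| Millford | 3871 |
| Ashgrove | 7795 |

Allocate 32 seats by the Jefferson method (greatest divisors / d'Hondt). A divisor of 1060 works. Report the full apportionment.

With modified divisor 1060: modified quotas Oakdale 8.360, Rivermont 2.046, Pinehurst 8.766, Claybrook 1.168, Stonebridge 3.516, Millford 3.652, Ashgrove 7.354.
Rounding down: Oakdale 8, Rivermont 2, Pinehurst 8, Claybrook 1, Stonebridge 3, Millford 3, Ashgrove 7 (total 32).

Oakdale: 8, Rivermont: 2, Pinehurst: 8, Claybrook: 1, Stonebridge: 3, Millford: 3, Ashgrove: 7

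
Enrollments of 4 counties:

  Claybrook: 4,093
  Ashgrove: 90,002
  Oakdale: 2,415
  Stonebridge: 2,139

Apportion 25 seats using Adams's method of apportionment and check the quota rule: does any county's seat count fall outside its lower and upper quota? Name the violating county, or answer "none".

Standard quotas: Claybrook 1.037, Ashgrove 22.809, Oakdale 0.612, Stonebridge 0.542.
Adams allocation: Claybrook 1, Ashgrove 22, Oakdale 1, Stonebridge 1.
Every allocation lies between the lower and upper quota.

none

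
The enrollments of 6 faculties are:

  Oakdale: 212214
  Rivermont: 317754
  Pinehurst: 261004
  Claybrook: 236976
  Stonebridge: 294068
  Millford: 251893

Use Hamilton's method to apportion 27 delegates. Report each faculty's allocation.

Oakdale=4, Rivermont=5, Pinehurst=5, Claybrook=4, Stonebridge=5, Millford=4

Total 1573909; standard divisor 1573909/27 ≈ 58292.926.
Standard quotas: Oakdale 3.6405, Rivermont 5.4510, Pinehurst 4.4775, Claybrook 4.0653, Stonebridge 5.0447, Millford 4.3212.
Lower quotas: Oakdale 3, Rivermont 5, Pinehurst 4, Claybrook 4, Stonebridge 5, Millford 4 (sum 25, leaving 2 seats).
Remainders in descending order: Oakdale 0.6405, Pinehurst 0.4775, Rivermont 0.4510, Millford 0.3212, Claybrook 0.0653, Stonebridge 0.0447.
The surplus seats go to Oakdale, Pinehurst.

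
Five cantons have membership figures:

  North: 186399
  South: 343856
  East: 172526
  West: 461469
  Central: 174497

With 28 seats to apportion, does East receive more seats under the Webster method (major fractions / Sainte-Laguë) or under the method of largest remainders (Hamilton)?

Webster

Webster: North 4, South 7, East 4, West 9, Central 4.
Hamilton: North 4, South 7, East 3, West 10, Central 4.
East gets 4 under Webster and 3 under Hamilton.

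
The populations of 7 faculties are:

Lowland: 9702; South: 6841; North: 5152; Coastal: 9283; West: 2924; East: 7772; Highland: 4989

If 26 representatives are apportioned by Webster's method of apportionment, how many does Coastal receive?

5

Standard divisor 46663/26 ≈ 1794.731; standard quotas: Lowland 5.406, South 3.812, North 2.871, Coastal 5.172, West 1.629, East 4.330, Highland 2.780.
Rounding to the nearest integer gives Lowland 5, South 4, North 3, Coastal 5, West 2, East 4, Highland 3 — total 26, matching the house size, so no adjustment is needed.
Coastal receives 5.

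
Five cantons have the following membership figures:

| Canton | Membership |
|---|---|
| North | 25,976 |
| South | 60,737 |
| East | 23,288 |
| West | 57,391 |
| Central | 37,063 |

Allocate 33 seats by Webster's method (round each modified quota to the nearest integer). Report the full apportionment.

North 4; South 10; East 4; West 9; Central 6

Standard divisor 204455/33 ≈ 6195.606; standard quotas: North 4.193, South 9.803, East 3.759, West 9.263, Central 5.982.
Rounding to the nearest integer gives North 4, South 10, East 4, West 9, Central 6 — total 33, matching the house size, so no adjustment is needed.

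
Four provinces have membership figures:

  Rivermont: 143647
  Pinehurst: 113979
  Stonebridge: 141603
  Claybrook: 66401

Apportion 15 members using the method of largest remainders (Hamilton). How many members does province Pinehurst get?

4

Total 465630; standard divisor 465630/15 = 31042.
Standard quotas: Rivermont 4.6275, Pinehurst 3.6718, Stonebridge 4.5617, Claybrook 2.1391.
Lower quotas: Rivermont 4, Pinehurst 3, Stonebridge 4, Claybrook 2 (sum 13, leaving 2 seats).
Remainders in descending order: Pinehurst 0.6718, Rivermont 0.6275, Stonebridge 0.5617, Claybrook 0.1391.
Largest remainders: Pinehurst, Rivermont receive the extra seats.
Pinehurst receives 4.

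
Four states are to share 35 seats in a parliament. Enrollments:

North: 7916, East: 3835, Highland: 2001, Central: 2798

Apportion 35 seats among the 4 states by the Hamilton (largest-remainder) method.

Standard divisor: 16550 ÷ 35 ≈ 472.857.
Standard quotas: North 16.7408, East 8.1103, Highland 4.2317, Central 5.9172.
Lower quotas: North 16, East 8, Highland 4, Central 5 (sum 33, leaving 2 seats).
Remainders in descending order: Central 0.9172, North 0.7408, Highland 0.2317, East 0.1103.
The surplus seats go to Central, North.

North: 17, East: 8, Highland: 4, Central: 6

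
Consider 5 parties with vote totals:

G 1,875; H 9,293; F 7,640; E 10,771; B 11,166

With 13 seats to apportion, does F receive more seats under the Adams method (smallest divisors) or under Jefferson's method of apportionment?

Adams

Adams: G 1, H 3, F 3, E 3, B 3.
Jefferson: G 0, H 3, F 2, E 4, B 4.
F gets 3 under Adams and 2 under Jefferson.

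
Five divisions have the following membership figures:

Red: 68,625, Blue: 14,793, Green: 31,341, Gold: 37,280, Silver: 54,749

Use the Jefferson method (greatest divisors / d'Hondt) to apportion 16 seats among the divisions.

Red=6; Blue=1; Green=2; Gold=3; Silver=4

Standard divisor 206788/16 ≈ 12924.25; standard quotas: Red 5.310, Blue 1.145, Green 2.425, Gold 2.885, Silver 4.236.
Rounding down gives 5, 1, 2, 2, 4 = 14 seats, so the divisor must be adjusted.
With modified divisor 11200: modified quotas Red 6.127, Blue 1.321, Green 2.798, Gold 3.329, Silver 4.888.
Rounding down: Red 6, Blue 1, Green 2, Gold 3, Silver 4 (total 16).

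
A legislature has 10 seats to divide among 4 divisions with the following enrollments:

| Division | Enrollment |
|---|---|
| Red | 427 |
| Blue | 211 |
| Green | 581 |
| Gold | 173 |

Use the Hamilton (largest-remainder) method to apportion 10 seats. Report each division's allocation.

Red=3, Blue=2, Green=4, Gold=1

Standard divisor: 1392 ÷ 10 ≈ 139.2.
Standard quotas: Red 3.068, Blue 1.516, Green 4.174, Gold 1.243.
Lower quotas: Red 3, Blue 1, Green 4, Gold 1 (sum 9, leaving 1 seat).
Remainders in descending order: Blue 0.516, Gold 0.243, Green 0.174, Red 0.068.
Largest remainder: Blue receives the extra seat.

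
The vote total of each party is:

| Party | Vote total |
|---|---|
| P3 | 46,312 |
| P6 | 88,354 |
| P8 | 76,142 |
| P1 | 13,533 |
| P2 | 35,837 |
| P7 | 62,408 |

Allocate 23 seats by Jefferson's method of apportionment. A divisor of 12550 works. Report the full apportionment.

P3: 3, P6: 7, P8: 6, P1: 1, P2: 2, P7: 4

With modified divisor 12550: modified quotas P3 3.690, P6 7.040, P8 6.067, P1 1.078, P2 2.856, P7 4.973.
Rounding down: P3 3, P6 7, P8 6, P1 1, P2 2, P7 4 (total 23).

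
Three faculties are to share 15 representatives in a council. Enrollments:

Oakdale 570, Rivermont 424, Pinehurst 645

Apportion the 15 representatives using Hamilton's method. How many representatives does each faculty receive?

Oakdale: 5, Rivermont: 4, Pinehurst: 6

The standard divisor is 1639/15 ≈ 109.267.
Standard quotas: Oakdale 5.217, Rivermont 3.880, Pinehurst 5.903.
Lower quotas: Oakdale 5, Rivermont 3, Pinehurst 5 (sum 13, leaving 2 seats).
Remainders in descending order: Pinehurst 0.903, Rivermont 0.880, Oakdale 0.217.
The surplus seats go to Pinehurst, Rivermont.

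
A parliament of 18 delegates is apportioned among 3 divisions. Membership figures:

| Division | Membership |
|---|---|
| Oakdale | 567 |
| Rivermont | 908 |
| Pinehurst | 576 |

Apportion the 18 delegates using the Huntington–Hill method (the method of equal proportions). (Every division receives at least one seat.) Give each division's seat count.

Oakdale 5, Rivermont 8, Pinehurst 5

With divisor 114: modified quotas Oakdale 4.974, Rivermont 7.965, Pinehurst 5.053.
Geometric-mean thresholds: Oakdale √(4·5)=4.472, Rivermont √(7·8)=7.483, Pinehurst √(5·6)=5.477.
Each quota rounded against its threshold gives Oakdale 5, Rivermont 8, Pinehurst 5 (total 18).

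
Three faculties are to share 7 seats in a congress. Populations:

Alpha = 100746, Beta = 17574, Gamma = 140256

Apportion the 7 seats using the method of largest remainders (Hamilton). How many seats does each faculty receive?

Standard divisor: 258576 ÷ 7 ≈ 36939.429.
Standard quotas: Alpha 2.7273, Beta 0.4758, Gamma 3.7969.
Lower quotas: Alpha 2, Beta 0, Gamma 3 (sum 5, leaving 2 seats).
Remainders in descending order: Gamma 0.7969, Alpha 0.7273, Beta 0.4758.
Largest remainders: Gamma, Alpha receive the extra seats.

Alpha 3, Beta 0, Gamma 4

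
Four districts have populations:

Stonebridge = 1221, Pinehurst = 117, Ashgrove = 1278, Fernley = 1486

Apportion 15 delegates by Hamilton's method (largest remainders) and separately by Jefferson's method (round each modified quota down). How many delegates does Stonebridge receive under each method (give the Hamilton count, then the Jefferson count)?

Hamilton: Stonebridge 5, Pinehurst 0, Ashgrove 5, Fernley 5.
Jefferson: Stonebridge 4, Pinehurst 0, Ashgrove 5, Fernley 6.
Stonebridge gets 5 under Hamilton and 4 under Jefferson.

5 and 4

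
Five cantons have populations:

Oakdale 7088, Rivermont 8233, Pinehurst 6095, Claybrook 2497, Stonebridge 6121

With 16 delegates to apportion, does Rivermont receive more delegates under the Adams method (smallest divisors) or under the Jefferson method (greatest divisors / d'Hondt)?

Jefferson

Adams: Oakdale 4, Rivermont 4, Pinehurst 3, Claybrook 2, Stonebridge 3.
Jefferson: Oakdale 4, Rivermont 5, Pinehurst 3, Claybrook 1, Stonebridge 3.
Rivermont gets 4 under Adams and 5 under Jefferson.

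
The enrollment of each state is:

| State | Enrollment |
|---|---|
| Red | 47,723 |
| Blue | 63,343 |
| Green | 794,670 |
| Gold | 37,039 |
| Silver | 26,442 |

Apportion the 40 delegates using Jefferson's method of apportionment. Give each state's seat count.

Red 2, Blue 2, Green 34, Gold 1, Silver 1

Standard divisor 969217/40 ≈ 24230.425; standard quotas: Red 1.970, Blue 2.614, Green 32.796, Gold 1.529, Silver 1.091.
Rounding down gives 1, 2, 32, 1, 1 = 37 seats, so the divisor must be adjusted.
With modified divisor 23000: modified quotas Red 2.075, Blue 2.754, Green 34.551, Gold 1.610, Silver 1.150.
Rounding down: Red 2, Blue 2, Green 34, Gold 1, Silver 1 (total 40).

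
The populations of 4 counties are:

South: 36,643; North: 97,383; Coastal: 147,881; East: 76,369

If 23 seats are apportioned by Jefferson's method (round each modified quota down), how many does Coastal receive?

10

Standard divisor 358276/23 ≈ 15577.217; standard quotas: South 2.352, North 6.252, Coastal 9.493, East 4.903.
Rounding down gives 2, 6, 9, 4 = 21 seats, so the divisor must be adjusted.
With modified divisor 14300: modified quotas South 2.562, North 6.810, Coastal 10.341, East 5.340.
Rounding down: South 2, North 6, Coastal 10, East 5 (total 23).
Coastal receives 10.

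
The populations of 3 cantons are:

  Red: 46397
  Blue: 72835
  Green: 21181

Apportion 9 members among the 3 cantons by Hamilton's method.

Total 140413; standard divisor 140413/9 ≈ 15601.444.
Standard quotas: Red 2.9739, Blue 4.6685, Green 1.3576.
Lower quotas: Red 2, Blue 4, Green 1 (sum 7, leaving 2 seats).
Remainders in descending order: Red 0.9739, Blue 0.6685, Green 0.3576.
The surplus seats go to Red, Blue.

Red 3; Blue 5; Green 1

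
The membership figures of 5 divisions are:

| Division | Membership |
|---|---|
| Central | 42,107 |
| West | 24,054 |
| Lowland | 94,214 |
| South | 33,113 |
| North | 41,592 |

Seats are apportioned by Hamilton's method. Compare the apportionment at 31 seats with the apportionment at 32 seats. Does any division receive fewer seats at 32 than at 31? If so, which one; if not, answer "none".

none

At 31 seats: Central 6, West 3, Lowland 12, South 4, North 6.
At 32 seats: Central 6, West 3, Lowland 13, South 4, North 6.
No division's allocation decreased.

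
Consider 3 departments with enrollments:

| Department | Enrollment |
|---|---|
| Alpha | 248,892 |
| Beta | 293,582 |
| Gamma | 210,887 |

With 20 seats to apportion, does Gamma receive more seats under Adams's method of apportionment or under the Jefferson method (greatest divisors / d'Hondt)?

Adams: Alpha 6, Beta 8, Gamma 6.
Jefferson: Alpha 7, Beta 8, Gamma 5.
Gamma gets 6 under Adams and 5 under Jefferson.

Adams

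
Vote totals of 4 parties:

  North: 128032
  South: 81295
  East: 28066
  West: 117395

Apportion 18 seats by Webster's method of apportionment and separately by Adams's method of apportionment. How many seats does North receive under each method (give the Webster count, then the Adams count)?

7 and 6

Webster: North 7, South 4, East 1, West 6.
Adams: North 6, South 4, East 2, West 6.
North gets 7 under Webster and 6 under Adams.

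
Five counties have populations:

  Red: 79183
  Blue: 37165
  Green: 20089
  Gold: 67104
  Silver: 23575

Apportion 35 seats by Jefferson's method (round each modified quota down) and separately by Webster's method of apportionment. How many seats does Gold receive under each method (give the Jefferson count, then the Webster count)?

11 and 10

Jefferson: Red 12, Blue 6, Green 3, Gold 11, Silver 3.
Webster: Red 12, Blue 6, Green 3, Gold 10, Silver 4.
Gold gets 11 under Jefferson and 10 under Webster.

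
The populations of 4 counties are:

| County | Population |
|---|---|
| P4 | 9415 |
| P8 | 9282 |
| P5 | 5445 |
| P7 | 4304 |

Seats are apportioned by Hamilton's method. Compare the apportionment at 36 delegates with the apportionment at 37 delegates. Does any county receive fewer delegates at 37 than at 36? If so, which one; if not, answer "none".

none

At 36 seats: P4 12, P8 12, P5 7, P7 5.
At 37 seats: P4 12, P8 12, P5 7, P7 6.
No county's allocation decreased.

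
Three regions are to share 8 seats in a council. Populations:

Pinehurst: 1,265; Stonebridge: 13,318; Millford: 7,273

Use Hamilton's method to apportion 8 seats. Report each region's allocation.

The standard divisor is 21856/8 = 2732.
Standard quotas: Pinehurst 0.4630, Stonebridge 4.8748, Millford 2.6622.
Lower quotas: Pinehurst 0, Stonebridge 4, Millford 2 (sum 6, leaving 2 seats).
Remainders in descending order: Stonebridge 0.8748, Millford 0.6622, Pinehurst 0.4630.
Largest remainders: Stonebridge, Millford receive the extra seats.

Pinehurst 0; Stonebridge 5; Millford 3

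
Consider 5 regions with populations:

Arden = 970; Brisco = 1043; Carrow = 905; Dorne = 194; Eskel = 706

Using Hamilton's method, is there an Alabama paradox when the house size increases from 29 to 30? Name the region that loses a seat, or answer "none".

At 29 seats: Arden 7, Brisco 8, Carrow 7, Dorne 2, Eskel 5.
At 30 seats: Arden 8, Brisco 8, Carrow 7, Dorne 1, Eskel 6.
Dorne drops from 2 to 1.

Dorne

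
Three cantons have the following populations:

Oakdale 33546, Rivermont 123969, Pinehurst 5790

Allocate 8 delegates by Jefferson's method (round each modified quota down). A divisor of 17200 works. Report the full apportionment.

With modified divisor 17200: modified quotas Oakdale 1.950, Rivermont 7.207, Pinehurst 0.337.
Rounding down: Oakdale 1, Rivermont 7, Pinehurst 0 (total 8).

Oakdale: 1; Rivermont: 7; Pinehurst: 0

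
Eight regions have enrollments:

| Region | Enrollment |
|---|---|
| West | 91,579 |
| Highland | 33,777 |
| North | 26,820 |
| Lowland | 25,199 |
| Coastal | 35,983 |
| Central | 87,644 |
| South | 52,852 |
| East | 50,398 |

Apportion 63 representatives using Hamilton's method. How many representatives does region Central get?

The standard divisor is 404252/63 ≈ 6416.698.
Standard quotas: West 14.2720, Highland 5.2639, North 4.1797, Lowland 3.9271, Coastal 5.6077, Central 13.6587, South 8.2366, East 7.8542.
Lower quotas: West 14, Highland 5, North 4, Lowland 3, Coastal 5, Central 13, South 8, East 7 (sum 59, leaving 4 seats).
Remainders in descending order: Lowland 0.9271, East 0.8542, Central 0.6587, Coastal 0.6077, West 0.2720, Highland 0.2639, South 0.2366, North 0.1797.
Largest remainders: Lowland, East, Central, Coastal receive the extra seats.
Central receives 14.

14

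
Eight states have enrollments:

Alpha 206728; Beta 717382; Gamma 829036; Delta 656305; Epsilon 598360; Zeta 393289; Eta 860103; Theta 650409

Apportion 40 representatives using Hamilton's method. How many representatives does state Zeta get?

3

The standard divisor is 4911612/40 ≈ 122790.3.
Standard quotas: Alpha 1.6836, Beta 5.8423, Gamma 6.7516, Delta 5.3449, Epsilon 4.8730, Zeta 3.2029, Eta 7.0046, Theta 5.2969.
Lower quotas: Alpha 1, Beta 5, Gamma 6, Delta 5, Epsilon 4, Zeta 3, Eta 7, Theta 5 (sum 36, leaving 4 seats).
Remainders in descending order: Epsilon 0.8730, Beta 0.8423, Gamma 0.7516, Alpha 0.6836, Delta 0.3449, Theta 0.2969, Zeta 0.2029, Eta 0.0046.
Largest remainders: Epsilon, Beta, Gamma, Alpha receive the extra seats.
Zeta receives 3.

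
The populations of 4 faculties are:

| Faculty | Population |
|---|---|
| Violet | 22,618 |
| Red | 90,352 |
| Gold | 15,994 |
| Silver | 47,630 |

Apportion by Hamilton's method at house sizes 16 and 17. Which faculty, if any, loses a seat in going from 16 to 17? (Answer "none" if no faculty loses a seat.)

Gold

At 16 seats: Violet 2, Red 8, Gold 2, Silver 4.
At 17 seats: Violet 2, Red 9, Gold 1, Silver 5.
Gold drops from 2 to 1.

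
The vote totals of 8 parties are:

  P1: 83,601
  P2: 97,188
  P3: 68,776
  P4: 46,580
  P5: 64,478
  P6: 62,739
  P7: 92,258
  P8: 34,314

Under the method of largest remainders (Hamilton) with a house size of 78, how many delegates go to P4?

The standard divisor is 549934/78 ≈ 7050.436.
Standard quotas: P1 11.8576, P2 13.7847, P3 9.7549, P4 6.6067, P5 9.1453, P6 8.8986, P7 13.0854, P8 4.8669.
Lower quotas: P1 11, P2 13, P3 9, P4 6, P5 9, P6 8, P7 13, P8 4 (sum 73, leaving 5 seats).
Remainders in descending order: P6 0.8986, P8 0.8669, P1 0.8576, P2 0.7847, P3 0.7549, P4 0.6067, P5 0.1453, P7 0.0854.
The surplus seats go to P6, P8, P1, P2, P3.
P4 receives 6.

6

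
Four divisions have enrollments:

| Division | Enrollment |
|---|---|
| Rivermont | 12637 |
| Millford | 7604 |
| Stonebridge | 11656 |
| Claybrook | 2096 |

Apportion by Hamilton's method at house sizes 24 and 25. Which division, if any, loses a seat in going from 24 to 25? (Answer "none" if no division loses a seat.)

Claybrook

At 24 seats: Rivermont 9, Millford 5, Stonebridge 8, Claybrook 2.
At 25 seats: Rivermont 9, Millford 6, Stonebridge 9, Claybrook 1.
Claybrook drops from 2 to 1.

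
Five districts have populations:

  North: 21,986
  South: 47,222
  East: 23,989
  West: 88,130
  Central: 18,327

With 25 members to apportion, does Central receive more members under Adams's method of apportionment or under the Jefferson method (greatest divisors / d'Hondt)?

Adams

Adams: North 3, South 6, East 3, West 10, Central 3.
Jefferson: North 2, South 6, East 3, West 12, Central 2.
Central gets 3 under Adams and 2 under Jefferson.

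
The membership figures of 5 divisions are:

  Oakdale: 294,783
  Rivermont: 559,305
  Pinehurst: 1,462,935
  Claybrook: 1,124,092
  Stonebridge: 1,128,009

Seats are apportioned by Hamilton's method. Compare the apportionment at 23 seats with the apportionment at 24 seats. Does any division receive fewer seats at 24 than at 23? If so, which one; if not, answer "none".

At 23 seats: Oakdale 1, Rivermont 3, Pinehurst 7, Claybrook 6, Stonebridge 6.
At 24 seats: Oakdale 1, Rivermont 3, Pinehurst 8, Claybrook 6, Stonebridge 6.
No division's allocation decreased.

none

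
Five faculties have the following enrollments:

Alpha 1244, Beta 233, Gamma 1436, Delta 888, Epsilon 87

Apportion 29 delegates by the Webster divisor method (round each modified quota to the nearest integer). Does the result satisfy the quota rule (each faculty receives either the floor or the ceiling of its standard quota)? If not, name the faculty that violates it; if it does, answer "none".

Standard quotas: Alpha 9.279, Beta 1.738, Gamma 10.711, Delta 6.623, Epsilon 0.649.
Webster allocation: Alpha 9, Beta 2, Gamma 11, Delta 6, Epsilon 1.
Every allocation lies between the lower and upper quota.

none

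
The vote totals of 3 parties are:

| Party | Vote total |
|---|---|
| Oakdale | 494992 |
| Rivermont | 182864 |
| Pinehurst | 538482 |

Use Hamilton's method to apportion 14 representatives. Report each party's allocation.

Standard divisor: 1216338 ÷ 14 ≈ 86881.286.
Standard quotas: Oakdale 5.6973, Rivermont 2.1048, Pinehurst 6.1979.
Lower quotas: Oakdale 5, Rivermont 2, Pinehurst 6 (sum 13, leaving 1 seat).
Remainders in descending order: Oakdale 0.6973, Pinehurst 0.1979, Rivermont 0.1048.
Largest remainder: Oakdale receives the extra seat.

Oakdale 6, Rivermont 2, Pinehurst 6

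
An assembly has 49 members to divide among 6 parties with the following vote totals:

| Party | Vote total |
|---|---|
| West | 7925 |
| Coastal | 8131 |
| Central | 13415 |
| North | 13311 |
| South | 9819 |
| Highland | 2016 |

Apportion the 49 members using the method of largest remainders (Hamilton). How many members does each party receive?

West 7; Coastal 7; Central 12; North 12; South 9; Highland 2

Total 54617; standard divisor 54617/49 ≈ 1114.633.
Standard quotas: West 7.1100, Coastal 7.2948, Central 12.0354, North 11.9421, South 8.8092, Highland 1.8087.
Lower quotas: West 7, Coastal 7, Central 12, North 11, South 8, Highland 1 (sum 46, leaving 3 seats).
Remainders in descending order: North 0.9421, South 0.8092, Highland 0.8087, Coastal 0.2948, West 0.1100, Central 0.0354.
Largest remainders: North, South, Highland receive the extra seats.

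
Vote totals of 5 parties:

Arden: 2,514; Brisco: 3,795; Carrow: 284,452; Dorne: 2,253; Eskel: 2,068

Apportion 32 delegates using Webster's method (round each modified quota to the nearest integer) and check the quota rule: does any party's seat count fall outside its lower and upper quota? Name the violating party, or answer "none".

Carrow

Standard quotas: Arden 0.273, Brisco 0.412, Carrow 30.847, Dorne 0.244, Eskel 0.224.
Webster allocation: Arden 0, Brisco 0, Carrow 32, Dorne 0, Eskel 0.
Carrow has quota 30.847 (lower 30, upper 31) but receives 32 — outside the quota interval.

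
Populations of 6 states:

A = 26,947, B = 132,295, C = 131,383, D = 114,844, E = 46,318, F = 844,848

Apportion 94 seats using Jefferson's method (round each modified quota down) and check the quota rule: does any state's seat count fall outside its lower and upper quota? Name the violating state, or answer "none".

Standard quotas: A 1.954, B 9.591, C 9.525, D 8.326, E 3.358, F 61.248.
Jefferson allocation: A 2, B 9, C 9, D 8, E 3, F 63.
F has quota 61.248 (lower 61, upper 62) but receives 63 — outside the quota interval.

F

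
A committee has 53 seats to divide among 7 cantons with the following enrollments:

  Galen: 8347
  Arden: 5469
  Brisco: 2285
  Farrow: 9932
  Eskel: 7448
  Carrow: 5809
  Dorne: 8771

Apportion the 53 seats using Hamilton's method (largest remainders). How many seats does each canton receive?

Galen 9, Arden 6, Brisco 3, Farrow 11, Eskel 8, Carrow 6, Dorne 10

The standard divisor is 48061/53 ≈ 906.811.
Standard quotas: Galen 9.2048, Arden 6.0310, Brisco 2.5198, Farrow 10.9527, Eskel 8.2134, Carrow 6.4060, Dorne 9.6724.
Lower quotas: Galen 9, Arden 6, Brisco 2, Farrow 10, Eskel 8, Carrow 6, Dorne 9 (sum 50, leaving 3 seats).
Remainders in descending order: Farrow 0.9527, Dorne 0.6724, Brisco 0.5198, Carrow 0.4060, Eskel 0.2134, Galen 0.2048, Arden 0.0310.
Largest remainders: Farrow, Dorne, Brisco receive the extra seats.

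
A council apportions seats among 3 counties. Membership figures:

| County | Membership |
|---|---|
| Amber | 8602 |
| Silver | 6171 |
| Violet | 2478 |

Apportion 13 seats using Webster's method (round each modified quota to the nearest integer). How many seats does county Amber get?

Standard divisor 17251/13 ≈ 1327; standard quotas: Amber 6.482, Silver 4.650, Violet 1.867.
Rounding to the nearest integer gives Amber 6, Silver 5, Violet 2 — total 13, matching the house size, so no adjustment is needed.
Amber receives 6.

6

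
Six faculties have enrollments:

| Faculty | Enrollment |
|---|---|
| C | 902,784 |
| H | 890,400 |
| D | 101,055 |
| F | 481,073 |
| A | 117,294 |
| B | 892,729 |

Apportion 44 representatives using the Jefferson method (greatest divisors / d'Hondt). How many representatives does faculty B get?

Standard divisor 3385335/44 ≈ 76939.432; standard quotas: C 11.734, H 11.573, D 1.313, F 6.253, A 1.524, B 11.603.
Rounding down gives 11, 11, 1, 6, 1, 11 = 41 seats, so the divisor must be adjusted.
With modified divisor 71800: modified quotas C 12.574, H 12.401, D 1.407, F 6.700, A 1.634, B 12.434.
Rounding down: C 12, H 12, D 1, F 6, A 1, B 12 (total 44).
B receives 12.

12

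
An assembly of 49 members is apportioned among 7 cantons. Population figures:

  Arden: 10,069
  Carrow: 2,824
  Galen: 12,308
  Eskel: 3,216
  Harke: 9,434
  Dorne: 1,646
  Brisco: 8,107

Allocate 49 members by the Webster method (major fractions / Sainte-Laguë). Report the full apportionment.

Standard divisor 47604/49 ≈ 971.51; standard quotas: Arden 10.364, Carrow 2.907, Galen 12.669, Eskel 3.310, Harke 9.711, Dorne 1.694, Brisco 8.345.
Rounding to the nearest integer gives Arden 10, Carrow 3, Galen 13, Eskel 3, Harke 10, Dorne 2, Brisco 8 — total 49, matching the house size, so no adjustment is needed.

Arden 10, Carrow 3, Galen 13, Eskel 3, Harke 10, Dorne 2, Brisco 8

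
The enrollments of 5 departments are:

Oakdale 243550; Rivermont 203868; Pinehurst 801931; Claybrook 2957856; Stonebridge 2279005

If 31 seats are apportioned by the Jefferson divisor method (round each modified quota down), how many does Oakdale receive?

Standard divisor 6486210/31 ≈ 209232.581; standard quotas: Oakdale 1.164, Rivermont 0.974, Pinehurst 3.833, Claybrook 14.137, Stonebridge 10.892.
Rounding down gives 1, 0, 3, 14, 10 = 28 seats, so the divisor must be adjusted.
With modified divisor 198800: modified quotas Oakdale 1.225, Rivermont 1.025, Pinehurst 4.034, Claybrook 14.879, Stonebridge 11.464.
Rounding down: Oakdale 1, Rivermont 1, Pinehurst 4, Claybrook 14, Stonebridge 11 (total 31).
Oakdale receives 1.

1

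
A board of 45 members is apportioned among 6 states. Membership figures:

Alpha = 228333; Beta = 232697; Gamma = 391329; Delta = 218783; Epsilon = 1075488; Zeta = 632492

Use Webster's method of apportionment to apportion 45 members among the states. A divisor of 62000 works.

With modified divisor 62000: modified quotas Alpha 3.683, Beta 3.753, Gamma 6.312, Delta 3.529, Epsilon 17.347, Zeta 10.201.
Rounding to the nearest integer: Alpha 4, Beta 4, Gamma 6, Delta 4, Epsilon 17, Zeta 10 (total 45).

Alpha 4, Beta 4, Gamma 6, Delta 4, Epsilon 17, Zeta 10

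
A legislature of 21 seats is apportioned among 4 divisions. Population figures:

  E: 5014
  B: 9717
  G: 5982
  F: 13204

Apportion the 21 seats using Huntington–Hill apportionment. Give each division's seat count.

E 3, B 6, G 4, F 8

With divisor 1641: modified quotas E 3.055, B 5.921, G 3.645, F 8.046.
Geometric-mean thresholds: E √(3·4)=3.464, B √(5·6)=5.477, G √(3·4)=3.464, F √(8·9)=8.485.
Each quota rounded against its threshold gives E 3, B 6, G 4, F 8 (total 21).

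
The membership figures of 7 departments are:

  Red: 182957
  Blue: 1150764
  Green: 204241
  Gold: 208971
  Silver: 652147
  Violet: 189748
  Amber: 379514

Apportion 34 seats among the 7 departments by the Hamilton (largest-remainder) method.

Red 2, Blue 13, Green 2, Gold 3, Silver 8, Violet 2, Amber 4

Standard divisor: 2968342 ÷ 34 ≈ 87304.176.
Standard quotas: Red 2.0956, Blue 13.1811, Green 2.3394, Gold 2.3936, Silver 7.4698, Violet 2.1734, Amber 4.3470.
Lower quotas: Red 2, Blue 13, Green 2, Gold 2, Silver 7, Violet 2, Amber 4 (sum 32, leaving 2 seats).
Remainders in descending order: Silver 0.4698, Gold 0.3936, Amber 0.3470, Green 0.3394, Blue 0.1811, Violet 0.1734, Red 0.0956.
The surplus seats go to Silver, Gold.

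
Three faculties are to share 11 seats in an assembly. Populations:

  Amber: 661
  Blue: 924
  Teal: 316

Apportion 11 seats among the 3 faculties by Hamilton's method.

Amber=4, Blue=5, Teal=2

Total 1901; standard divisor 1901/11 ≈ 172.818.
Standard quotas: Amber 3.825, Blue 5.347, Teal 1.829.
Lower quotas: Amber 3, Blue 5, Teal 1 (sum 9, leaving 2 seats).
Remainders in descending order: Teal 0.829, Amber 0.825, Blue 0.347.
The surplus seats go to Teal, Amber.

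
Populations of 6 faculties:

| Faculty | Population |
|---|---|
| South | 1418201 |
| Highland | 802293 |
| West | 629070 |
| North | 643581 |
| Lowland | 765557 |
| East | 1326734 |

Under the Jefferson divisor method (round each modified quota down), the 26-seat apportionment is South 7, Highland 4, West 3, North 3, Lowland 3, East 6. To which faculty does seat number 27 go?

Priority for the next seat is population ÷ (current seats + 1).
Priorities: South 177275.125, Highland 160458.600, West 157267.500, North 160895.250, Lowland 191389.250, East 189533.429.
Highest priority: Lowland.

Lowland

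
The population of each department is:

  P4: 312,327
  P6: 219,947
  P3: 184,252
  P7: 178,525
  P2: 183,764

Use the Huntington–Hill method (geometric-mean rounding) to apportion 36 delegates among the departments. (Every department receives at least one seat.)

P4=11; P6=7; P3=6; P7=6; P2=6

With divisor 29585: modified quotas P4 10.557, P6 7.434, P3 6.228, P7 6.034, P2 6.211.
Geometric-mean thresholds: P4 √(10·11)=10.488, P6 √(7·8)=7.483, P3 √(6·7)=6.481, P7 √(6·7)=6.481, P2 √(6·7)=6.481.
Each quota rounded against its threshold gives P4 11, P6 7, P3 6, P7 6, P2 6 (total 36).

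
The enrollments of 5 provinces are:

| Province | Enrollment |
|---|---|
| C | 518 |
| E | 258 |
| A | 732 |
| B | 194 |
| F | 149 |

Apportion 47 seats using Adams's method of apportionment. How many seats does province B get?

Standard divisor 1851/47 ≈ 39.383; standard quotas: C 13.153, E 6.551, A 18.587, B 4.926, F 3.783.
Rounding up gives 14, 7, 19, 5, 4 = 49 seats, so the divisor must be adjusted.
With modified divisor 42: modified quotas C 12.333, E 6.143, A 17.429, B 4.619, F 3.548.
Rounding up: C 13, E 7, A 18, B 5, F 4 (total 47).
B receives 5.

5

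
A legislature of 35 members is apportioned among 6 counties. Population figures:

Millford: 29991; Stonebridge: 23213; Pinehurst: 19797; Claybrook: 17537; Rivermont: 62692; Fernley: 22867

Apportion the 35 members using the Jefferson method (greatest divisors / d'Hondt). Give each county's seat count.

Millford: 6, Stonebridge: 5, Pinehurst: 4, Claybrook: 3, Rivermont: 13, Fernley: 4

Standard divisor 176097/35 ≈ 5031.343; standard quotas: Millford 5.961, Stonebridge 4.614, Pinehurst 3.935, Claybrook 3.486, Rivermont 12.460, Fernley 4.545.
Rounding down gives 5, 4, 3, 3, 12, 4 = 31 seats, so the divisor must be adjusted.
With modified divisor 4600: modified quotas Millford 6.520, Stonebridge 5.046, Pinehurst 4.304, Claybrook 3.812, Rivermont 13.629, Fernley 4.971.
Rounding down: Millford 6, Stonebridge 5, Pinehurst 4, Claybrook 3, Rivermont 13, Fernley 4 (total 35).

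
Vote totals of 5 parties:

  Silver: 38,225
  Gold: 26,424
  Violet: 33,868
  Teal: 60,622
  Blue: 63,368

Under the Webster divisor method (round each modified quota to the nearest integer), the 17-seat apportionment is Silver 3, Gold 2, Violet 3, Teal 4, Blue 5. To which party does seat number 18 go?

Teal

Priority for the next seat is population ÷ (current seats + 0.5).
Priorities: Silver 10921.429, Gold 10569.600, Violet 9676.571, Teal 13471.556, Blue 11521.455.
Highest priority: Teal.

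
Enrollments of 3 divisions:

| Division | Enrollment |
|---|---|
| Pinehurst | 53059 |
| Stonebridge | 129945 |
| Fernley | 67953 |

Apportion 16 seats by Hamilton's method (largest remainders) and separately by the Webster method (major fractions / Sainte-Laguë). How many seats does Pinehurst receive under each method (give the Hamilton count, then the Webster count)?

Hamilton: Pinehurst 4, Stonebridge 8, Fernley 4.
Webster: Pinehurst 3, Stonebridge 9, Fernley 4.
Pinehurst gets 4 under Hamilton and 3 under Webster.

4 and 3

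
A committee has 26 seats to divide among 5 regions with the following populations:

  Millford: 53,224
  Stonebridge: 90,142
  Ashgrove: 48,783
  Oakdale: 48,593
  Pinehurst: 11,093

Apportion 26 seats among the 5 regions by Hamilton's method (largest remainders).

Standard divisor: 251835 ÷ 26 ≈ 9685.962.
Standard quotas: Millford 5.4950, Stonebridge 9.3065, Ashgrove 5.0365, Oakdale 5.0168, Pinehurst 1.1453.
Lower quotas: Millford 5, Stonebridge 9, Ashgrove 5, Oakdale 5, Pinehurst 1 (sum 25, leaving 1 seat).
Remainders in descending order: Millford 0.4950, Stonebridge 0.3065, Pinehurst 0.1453, Ashgrove 0.0365, Oakdale 0.0168.
The surplus seat goes to Millford.

Millford 6, Stonebridge 9, Ashgrove 5, Oakdale 5, Pinehurst 1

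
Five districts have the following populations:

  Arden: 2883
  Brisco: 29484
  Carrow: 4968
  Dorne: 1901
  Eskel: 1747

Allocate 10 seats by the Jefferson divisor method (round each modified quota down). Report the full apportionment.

Arden: 0, Brisco: 9, Carrow: 1, Dorne: 0, Eskel: 0

Standard divisor 40983/10 ≈ 4098.3; standard quotas: Arden 0.703, Brisco 7.194, Carrow 1.212, Dorne 0.464, Eskel 0.426.
Rounding down gives 0, 7, 1, 0, 0 = 8 seats, so the divisor must be adjusted.
With modified divisor 3100: modified quotas Arden 0.930, Brisco 9.511, Carrow 1.603, Dorne 0.613, Eskel 0.564.
Rounding down: Arden 0, Brisco 9, Carrow 1, Dorne 0, Eskel 0 (total 10).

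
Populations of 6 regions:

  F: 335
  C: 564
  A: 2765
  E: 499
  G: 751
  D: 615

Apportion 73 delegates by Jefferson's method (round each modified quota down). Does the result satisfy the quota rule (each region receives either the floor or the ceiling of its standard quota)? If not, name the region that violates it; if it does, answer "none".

Standard quotas: F 4.423, C 7.447, A 36.507, E 6.588, G 9.916, D 8.120.
Jefferson allocation: F 4, C 7, A 38, E 6, G 10, D 8.
A has quota 36.507 (lower 36, upper 37) but receives 38 — outside the quota interval.

A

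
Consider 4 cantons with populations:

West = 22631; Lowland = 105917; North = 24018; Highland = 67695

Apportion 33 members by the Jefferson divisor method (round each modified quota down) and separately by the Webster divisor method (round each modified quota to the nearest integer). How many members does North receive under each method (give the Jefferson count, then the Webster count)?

Jefferson: West 3, Lowland 17, North 3, Highland 10.
Webster: West 3, Lowland 16, North 4, Highland 10.
North gets 3 under Jefferson and 4 under Webster.

3 and 4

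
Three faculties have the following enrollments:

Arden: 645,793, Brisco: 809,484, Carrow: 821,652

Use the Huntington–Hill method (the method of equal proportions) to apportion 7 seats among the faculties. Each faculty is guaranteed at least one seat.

Arden=2; Brisco=2; Carrow=3

With divisor 332954: modified quotas Arden 1.940, Brisco 2.431, Carrow 2.468.
Geometric-mean thresholds: Arden √(1·2)=1.414, Brisco √(2·3)=2.449, Carrow √(2·3)=2.449.
Each quota rounded against its threshold gives Arden 2, Brisco 2, Carrow 3 (total 7).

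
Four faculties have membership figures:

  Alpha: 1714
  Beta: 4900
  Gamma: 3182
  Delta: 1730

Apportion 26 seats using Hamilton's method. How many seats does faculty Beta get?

The standard divisor is 11526/26 ≈ 443.308.
Standard quotas: Alpha 3.866, Beta 11.053, Gamma 7.178, Delta 3.902.
Lower quotas: Alpha 3, Beta 11, Gamma 7, Delta 3 (sum 24, leaving 2 seats).
Remainders in descending order: Delta 0.902, Alpha 0.866, Gamma 0.178, Beta 0.053.
Largest remainders: Delta, Alpha receive the extra seats.
Beta receives 11.

11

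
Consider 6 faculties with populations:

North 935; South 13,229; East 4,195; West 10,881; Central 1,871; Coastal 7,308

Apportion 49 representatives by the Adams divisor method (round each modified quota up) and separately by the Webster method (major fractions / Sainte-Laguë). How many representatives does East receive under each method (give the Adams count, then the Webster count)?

6 and 5

Adams: North 2, South 16, East 6, West 13, Central 3, Coastal 9.
Webster: North 1, South 17, East 5, West 14, Central 2, Coastal 10.
East gets 6 under Adams and 5 under Webster.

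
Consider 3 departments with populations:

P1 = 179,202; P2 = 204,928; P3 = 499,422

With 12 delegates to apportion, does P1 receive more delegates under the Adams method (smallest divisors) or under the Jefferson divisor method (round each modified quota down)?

Adams

Adams: P1 3, P2 3, P3 6.
Jefferson: P1 2, P2 3, P3 7.
P1 gets 3 under Adams and 2 under Jefferson.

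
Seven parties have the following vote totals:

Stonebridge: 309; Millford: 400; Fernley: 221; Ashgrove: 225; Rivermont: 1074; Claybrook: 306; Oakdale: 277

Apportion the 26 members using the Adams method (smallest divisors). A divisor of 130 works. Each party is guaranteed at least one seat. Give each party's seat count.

With modified divisor 130: modified quotas Stonebridge 2.377, Millford 3.077, Fernley 1.700, Ashgrove 1.731, Rivermont 8.262, Claybrook 2.354, Oakdale 2.131.
Rounding up: Stonebridge 3, Millford 4, Fernley 2, Ashgrove 2, Rivermont 9, Claybrook 3, Oakdale 3 (total 26).

Stonebridge: 3, Millford: 4, Fernley: 2, Ashgrove: 2, Rivermont: 9, Claybrook: 3, Oakdale: 3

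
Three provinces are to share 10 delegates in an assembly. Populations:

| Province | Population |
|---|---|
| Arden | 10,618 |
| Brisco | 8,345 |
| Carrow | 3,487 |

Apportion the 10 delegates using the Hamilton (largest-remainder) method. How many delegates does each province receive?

Arden: 5, Brisco: 4, Carrow: 1

Total 22450; standard divisor 22450/10 = 2245.
Standard quotas: Arden 4.7296, Brisco 3.7171, Carrow 1.5532.
Lower quotas: Arden 4, Brisco 3, Carrow 1 (sum 8, leaving 2 seats).
Remainders in descending order: Arden 0.7296, Brisco 0.7171, Carrow 0.5532.
The surplus seats go to Arden, Brisco.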